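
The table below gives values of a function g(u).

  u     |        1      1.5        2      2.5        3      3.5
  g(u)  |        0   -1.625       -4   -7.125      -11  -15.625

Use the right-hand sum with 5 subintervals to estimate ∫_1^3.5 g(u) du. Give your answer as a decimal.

-19.6875

Δu = 0.5.
Sum = 0.5·[(-1.625) + (-4) + (-7.125) + (-11) + (-15.625)] = -19.6875.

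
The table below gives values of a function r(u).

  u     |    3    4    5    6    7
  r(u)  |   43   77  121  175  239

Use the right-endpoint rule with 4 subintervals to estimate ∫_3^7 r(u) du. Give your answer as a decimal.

612

Δu = 1.
Sum = 1·[77 + 121 + 175 + 239] = 612.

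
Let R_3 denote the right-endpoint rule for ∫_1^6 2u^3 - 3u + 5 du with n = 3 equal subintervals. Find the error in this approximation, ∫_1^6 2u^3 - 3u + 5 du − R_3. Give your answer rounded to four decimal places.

-394.4444

Exact integral: ∫_1^6 f(u) du = 620.
R_3 ≈ 1014.444444.
Error ≈ 620 − 1014.444444 ≈ -394.4444.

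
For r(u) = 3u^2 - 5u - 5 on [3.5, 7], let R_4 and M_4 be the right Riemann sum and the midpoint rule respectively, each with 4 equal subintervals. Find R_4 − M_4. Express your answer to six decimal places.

42.587891

R_4 = 232.66796875.
M_4 ≈ 190.08007812.
R_4 − M_4 ≈ 42.587891.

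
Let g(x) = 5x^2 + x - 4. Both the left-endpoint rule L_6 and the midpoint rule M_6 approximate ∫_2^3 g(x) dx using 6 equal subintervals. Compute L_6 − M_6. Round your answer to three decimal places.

L_6 ≈ 28.02315.
M_6 ≈ 30.15509.
L_6 − M_6 ≈ -2.132.

-2.132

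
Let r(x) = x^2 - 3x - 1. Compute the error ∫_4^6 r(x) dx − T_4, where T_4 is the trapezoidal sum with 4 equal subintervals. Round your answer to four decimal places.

Exact integral: ∫_4^6 r(x) dx ≈ 18.666667.
T_4 = 18.75.
Error ≈ 18.666667 − 18.75 ≈ -0.0833.

-0.0833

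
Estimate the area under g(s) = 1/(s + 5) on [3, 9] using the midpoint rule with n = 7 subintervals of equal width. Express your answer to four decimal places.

0.5593

Δs = (9 − 3)/7 = 6/7.
Midpoints: 24/7, 30/7, 36/7, 6, 48/7, 54/7, 60/7.
g(24/7) = 7/59, g(30/7) = 7/65, g(36/7) = 7/71, g(6) = 1/11, g(48/7) = 7/83, g(54/7) = 7/89, g(60/7) = 7/95.
Sum = Δs · [g(24/7) + g(30/7) + g(36/7) + ...].
Sum ≈ 0.5593.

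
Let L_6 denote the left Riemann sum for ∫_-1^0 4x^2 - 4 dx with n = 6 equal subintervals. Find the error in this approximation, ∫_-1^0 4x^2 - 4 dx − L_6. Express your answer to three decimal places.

Exact integral: ∫_-1^0 f(x) dx ≈ -2.66667.
L_6 ≈ -2.31481.
Error ≈ -2.66667 − (-2.31481) ≈ -0.352.

-0.352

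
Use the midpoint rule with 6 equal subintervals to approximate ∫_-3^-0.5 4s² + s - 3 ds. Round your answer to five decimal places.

Δs = (-0.5 − (-3))/6 = 5/12.
Midpoints: -67/24, -2.375, -47/24, -37/24, -1.125, -17/24.
f(-67/24) = 3655/144, f(-2.375) = 17.1875, f(-47/24) = 1495/144, f(-37/24) = 715/144, f(-1.125) = 0.9375, f(-17/24) = -245/144.
Sum = Δs · [f(-67/24) + f(-2.375) + f(-47/24) + ...].
Sum ≈ 23.81366.

23.81366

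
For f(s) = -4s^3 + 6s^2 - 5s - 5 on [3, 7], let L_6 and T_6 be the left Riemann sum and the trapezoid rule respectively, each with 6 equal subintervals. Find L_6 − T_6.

L_6 = -1476.
T_6 = -1824.
L_6 − T_6 = 348.

348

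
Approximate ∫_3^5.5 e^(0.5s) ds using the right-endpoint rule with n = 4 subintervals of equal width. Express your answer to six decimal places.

Δs = (5.5 − 3)/4 = 0.625.
Right endpoints: 3.625, 4.25, 4.875, 5.5.
f(3.625) ≈ 6.125743, f(4.25) ≈ 8.372897, f(4.875) ≈ 11.444394, f(5.5) ≈ 15.642632.
Sum = Δs · [f(3.625) + f(4.25) + f(4.875) + f(5.5)].
Sum ≈ 25.991041.

25.991041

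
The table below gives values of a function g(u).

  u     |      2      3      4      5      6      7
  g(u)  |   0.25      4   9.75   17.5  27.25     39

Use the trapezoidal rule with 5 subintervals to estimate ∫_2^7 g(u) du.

78.125

Δu = 1.
T_5 = (1/2)·[0.25 + 2·4 + 2·9.75 + 2·17.5 + 2·27.25 + 39] = 78.125.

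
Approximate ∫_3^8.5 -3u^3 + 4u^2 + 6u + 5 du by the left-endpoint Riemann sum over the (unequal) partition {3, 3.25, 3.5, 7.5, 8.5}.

-1219.68359375

Subinterval widths: 0.25, 0.25, 4, 1.
Left endpoints: 3, 3.25, 3.5, 7.5.
f(3) = -22, f(3.25) = -36.234375, f(3.5) = -53.625, f(7.5) = -990.625.
Sum = Σ Δu_i · f(u_i).
Sum = -1219.68359375.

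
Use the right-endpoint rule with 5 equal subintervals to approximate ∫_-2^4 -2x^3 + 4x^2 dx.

-84.48

Δx = (4 − (-2))/5 = 1.2.
Right endpoints: -0.8, 0.4, 1.6, 2.8, 4.
f(-0.8) = 3.584, f(0.4) = 0.512, f(1.6) = 2.048, f(2.8) = -12.544, f(4) = -64.
Sum = Δx · [f(-0.8) + f(0.4) + f(1.6) + f(2.8) + f(4)].
Sum = -84.48.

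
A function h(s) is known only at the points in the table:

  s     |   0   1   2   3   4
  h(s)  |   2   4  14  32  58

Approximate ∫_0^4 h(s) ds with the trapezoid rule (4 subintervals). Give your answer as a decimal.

Δs = 1.
T_4 = (1/2)·[2 + 2·4 + 2·14 + 2·32 + 58] = 80.

80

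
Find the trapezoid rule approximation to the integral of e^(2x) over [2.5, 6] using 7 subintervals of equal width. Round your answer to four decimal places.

Δx = (6 − 2.5)/7 = 0.5.
f(2.5) ≈ 148.4132, f(3) ≈ 403.4288, f(3.5) ≈ 1096.6332, f(4) ≈ 2980.9580, f(4.5) ≈ 8103.0839, f(5) ≈ 22026.4658, f(5.5) ≈ 59874.1417, f(6) ≈ 162754.7914.
T_7 = (Δx/2)·[f(x_0) + 2f(x_1) + ... + 2f(x_{6}) + f(x_7)].
Sum ≈ 87968.1568.

87968.1568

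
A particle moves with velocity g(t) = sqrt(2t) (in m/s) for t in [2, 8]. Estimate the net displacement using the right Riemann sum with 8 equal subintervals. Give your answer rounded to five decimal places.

Δt = (8 − 2)/8 = 0.75.
Right endpoints: 2.75, 3.5, 4.25, 5, 5.75, 6.5, 7.25, 8.
g(2.75) ≈ 2.34521, g(3.5) ≈ 2.64575, g(4.25) ≈ 2.91548, g(5) ≈ 3.16228, g(5.75) ≈ 3.39116, g(6.5) ≈ 3.60555, g(7.25) ≈ 3.80789, g(8) ≈ 4.00000.
Sum = Δt · [g(2.75) + g(3.5) + g(4.25) + ...].
Sum ≈ 19.40499.

19.40499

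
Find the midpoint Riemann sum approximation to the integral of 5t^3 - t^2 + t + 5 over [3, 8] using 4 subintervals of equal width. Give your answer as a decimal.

Δt = (8 − 3)/4 = 1.25.
Midpoints: 3.625, 4.875, 6.125, 7.375.
f(3.625) = 119633/512, f(4.875) = 289483/512, f(6.125) = 574733/512, f(7.375) = 1005383/512.
Sum = Δt · [f(3.625) + f(4.875) + f(6.125) + f(7.375)].
Sum = 4856.5234375.

4856.5234375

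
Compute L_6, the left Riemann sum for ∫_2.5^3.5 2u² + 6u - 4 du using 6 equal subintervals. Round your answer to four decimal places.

30.6759

Δu = (3.5 − 2.5)/6 = 1/6.
Left endpoints: 2.5, 8/3, 17/6, 3, 19/6, 10/3.
f(2.5) = 23.5, f(8/3) = 236/9, f(17/6) = 523/18, f(3) = 32, f(19/6) = 631/18, f(10/3) = 344/9.
Sum = Δu · [f(2.5) + f(8/3) + f(17/6) + ...].
Sum ≈ 30.6759.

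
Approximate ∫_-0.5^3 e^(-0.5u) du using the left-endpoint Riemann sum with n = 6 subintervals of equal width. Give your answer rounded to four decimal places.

Δu = (3 − (-0.5))/6 = 7/12.
Left endpoints: -0.5, 1/12, 2/3, 1.25, 11/6, 29/12.
f(-0.5) ≈ 1.2840, f(1/12) ≈ 0.9592, f(2/3) ≈ 0.7165, f(1.25) ≈ 0.5353, f(11/6) ≈ 0.3998, f(29/12) ≈ 0.2987.
Sum = Δu · [f(-0.5) + f(1/12) + f(2/3) + ...].
Sum ≈ 2.4462.

2.4462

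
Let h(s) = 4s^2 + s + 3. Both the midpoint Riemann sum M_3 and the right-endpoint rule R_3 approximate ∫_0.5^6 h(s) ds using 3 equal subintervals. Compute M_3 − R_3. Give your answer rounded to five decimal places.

-154.61111

M_3 ≈ 316.0462963.
R_3 ≈ 470.6574074.
M_3 − R_3 ≈ -154.61111.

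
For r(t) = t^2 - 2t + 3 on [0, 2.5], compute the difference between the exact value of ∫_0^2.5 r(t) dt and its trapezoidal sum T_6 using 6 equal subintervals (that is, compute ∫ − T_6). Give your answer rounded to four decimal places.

-0.0723

Exact integral: ∫_0^2.5 r(t) dt ≈ 6.458333.
T_6 ≈ 6.530671.
Error ≈ 6.458333 − 6.530671 ≈ -0.0723.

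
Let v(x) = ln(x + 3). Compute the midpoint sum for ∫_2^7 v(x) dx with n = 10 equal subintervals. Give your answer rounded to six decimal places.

9.979702

Δx = (7 − 2)/10 = 0.5.
Midpoints: 2.25, 2.75, 3.25, 3.75, 4.25, 4.75, 5.25, 5.75, 6.25, 6.75.
v(2.25) ≈ 1.658228, v(2.75) ≈ 1.749200, v(3.25) ≈ 1.832581, v(3.75) ≈ 1.909543, v(4.25) ≈ 1.981001, v(4.75) ≈ 2.047693, v(5.25) ≈ 2.110213, v(5.75) ≈ 2.169054, v(6.25) ≈ 2.224624, v(6.75) ≈ 2.277267.
Sum = Δx · [v(2.25) + v(2.75) + v(3.25) + ...].
Sum ≈ 9.979702.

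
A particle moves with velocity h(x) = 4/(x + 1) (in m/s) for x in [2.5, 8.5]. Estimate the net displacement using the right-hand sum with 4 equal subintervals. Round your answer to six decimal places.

Δx = (8.5 − 2.5)/4 = 1.5.
Right endpoints: 4, 5.5, 7, 8.5.
h(4) = 0.8, h(5.5) = 8/13, h(7) = 0.5, h(8.5) = 8/19.
Sum = Δx · [h(4) + h(5.5) + h(7) + h(8.5)].
Sum ≈ 3.504656.

3.504656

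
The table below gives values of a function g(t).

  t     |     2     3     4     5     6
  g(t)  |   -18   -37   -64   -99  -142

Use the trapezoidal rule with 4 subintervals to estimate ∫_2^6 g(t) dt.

Δt = 1.
T_4 = (1/2)·[(-18) + 2·(-37) + 2·(-64) + 2·(-99) + (-142)] = -280.

-280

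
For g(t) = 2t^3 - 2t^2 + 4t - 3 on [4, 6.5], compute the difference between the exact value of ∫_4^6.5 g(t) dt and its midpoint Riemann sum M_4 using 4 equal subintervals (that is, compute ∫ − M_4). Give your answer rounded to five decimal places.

Exact integral: ∫_4^6.5 g(t) dt ≈ 669.1145833.
M_4 ≈ 666.7138672.
Error ≈ 669.1145833 − 666.7138672 ≈ 2.40072.

2.40072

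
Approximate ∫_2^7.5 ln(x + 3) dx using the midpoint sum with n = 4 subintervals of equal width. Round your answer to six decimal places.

Δx = (7.5 − 2)/4 = 1.375.
Midpoints: 2.6875, 4.0625, 5.4375, 6.8125.
f(2.6875) ≈ 1.738271, f(4.0625) ≈ 1.954799, f(5.4375) ≈ 2.132686, f(6.8125) ≈ 2.283657.
Sum = Δx · [f(2.6875) + f(4.0625) + f(5.4375) + f(6.8125)].
Sum ≈ 11.150443.

11.150443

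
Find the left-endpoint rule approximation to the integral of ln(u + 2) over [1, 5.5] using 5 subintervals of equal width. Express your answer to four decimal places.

6.8902

Δu = (5.5 − 1)/5 = 0.9.
Left endpoints: 1, 1.9, 2.8, 3.7, 4.6.
f(1) ≈ 1.0986, f(1.9) ≈ 1.3610, f(2.8) ≈ 1.5686, f(3.7) ≈ 1.7405, f(4.6) ≈ 1.8871.
Sum = Δu · [f(1) + f(1.9) + f(2.8) + f(3.7) + f(4.6)].
Sum ≈ 6.8902.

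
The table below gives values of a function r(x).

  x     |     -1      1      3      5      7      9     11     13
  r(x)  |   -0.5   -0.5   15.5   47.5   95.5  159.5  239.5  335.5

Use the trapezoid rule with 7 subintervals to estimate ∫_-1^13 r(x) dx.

1449

Δx = 2.
T_7 = (2/2)·[(-0.5) + 2·(-0.5) + 2·15.5 + 2·47.5 + 2·95.5 + 2·159.5 + 2·239.5 + 335.5] = 1449.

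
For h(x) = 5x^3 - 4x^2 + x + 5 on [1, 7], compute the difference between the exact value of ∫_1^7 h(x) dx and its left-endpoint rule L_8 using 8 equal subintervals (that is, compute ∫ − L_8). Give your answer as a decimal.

Exact integral: ∫_1^7 h(x) dx = 2598.
L_8 = 2058.
Error = 2598 − 2058 = 540.

540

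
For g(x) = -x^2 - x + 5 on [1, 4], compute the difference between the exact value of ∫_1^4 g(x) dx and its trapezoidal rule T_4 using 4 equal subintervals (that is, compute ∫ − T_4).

Exact integral: ∫_1^4 g(x) dx = -13.5.
T_4 = -13.78125.
Error = -13.5 − (-13.78125) = 0.28125.

0.28125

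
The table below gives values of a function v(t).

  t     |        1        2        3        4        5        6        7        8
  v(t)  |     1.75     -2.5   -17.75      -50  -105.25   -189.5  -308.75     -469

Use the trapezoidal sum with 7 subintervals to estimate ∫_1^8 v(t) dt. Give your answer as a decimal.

-907.375

Δt = 1.
T_7 = (1/2)·[1.75 + 2·(-2.5) + 2·(-17.75) + 2·(-50) + 2·(-105.25) + 2·(-189.5) + 2·(-308.75) + (-469)] = -907.375.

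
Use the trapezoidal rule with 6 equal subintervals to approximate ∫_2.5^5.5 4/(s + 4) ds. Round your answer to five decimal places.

Δs = (5.5 − 2.5)/6 = 0.5.
f(2.5) = 8/13, f(3) = 4/7, f(3.5) = 8/15, f(4) = 0.5, f(4.5) = 8/17, f(5) = 4/9, f(5.5) = 8/19.
T_6 = (Δs/2)·[f(s_0) + 2f(s_1) + ... + 2f(s_{5}) + f(s_6)].
Sum ≈ 1.51901.

1.51901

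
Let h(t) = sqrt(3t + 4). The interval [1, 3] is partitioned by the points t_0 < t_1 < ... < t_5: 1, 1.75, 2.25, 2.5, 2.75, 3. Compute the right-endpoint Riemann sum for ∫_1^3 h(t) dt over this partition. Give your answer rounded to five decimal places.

Subinterval widths: 0.75, 0.5, 0.25, 0.25, 0.25.
Right endpoints: 1.75, 2.25, 2.5, 2.75, 3.
h(1.75) ≈ 3.04138, h(2.25) ≈ 3.27872, h(2.5) ≈ 3.39116, h(2.75) ≈ 3.50000, h(3) ≈ 3.60555.
Sum = Σ Δt_i · h(t_i).
Sum ≈ 6.54457.

6.54457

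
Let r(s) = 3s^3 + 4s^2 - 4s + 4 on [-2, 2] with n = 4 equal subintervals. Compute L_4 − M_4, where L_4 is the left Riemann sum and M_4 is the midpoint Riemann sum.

-12

L_4 = 24.
M_4 = 36.
L_4 − M_4 = -12.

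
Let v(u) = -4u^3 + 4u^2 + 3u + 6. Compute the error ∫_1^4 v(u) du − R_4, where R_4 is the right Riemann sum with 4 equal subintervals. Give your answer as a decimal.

Exact integral: ∫_1^4 v(u) du = -130.5.
R_4 = -206.4375.
Error = -130.5 − (-206.4375) = 75.9375.

75.9375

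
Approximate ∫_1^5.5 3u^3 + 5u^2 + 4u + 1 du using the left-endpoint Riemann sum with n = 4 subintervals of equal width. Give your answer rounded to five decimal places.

685.22168

Δu = (5.5 − 1)/4 = 1.125.
Left endpoints: 1, 2.125, 3.25, 4.375.
f(1) = 13, f(2.125) = 31163/512, f(3.25) = 169.796875, f(4.375) = 187097/512.
Sum = Δu · [f(1) + f(2.125) + f(3.25) + f(4.375)].
Sum ≈ 685.22168.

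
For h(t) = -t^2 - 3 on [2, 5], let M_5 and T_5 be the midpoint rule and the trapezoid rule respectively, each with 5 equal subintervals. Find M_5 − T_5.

M_5 = -47.91.
T_5 = -48.18.
M_5 − T_5 = 0.27.

0.27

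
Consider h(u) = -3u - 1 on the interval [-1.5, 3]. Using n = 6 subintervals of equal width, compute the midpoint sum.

-14.625

Δu = (3 − (-1.5))/6 = 0.75.
Midpoints: -1.125, -0.375, 0.375, 1.125, 1.875, 2.625.
h(-1.125) = 2.375, h(-0.375) = 0.125, h(0.375) = -2.125, h(1.125) = -4.375, h(1.875) = -6.625, h(2.625) = -8.875.
Sum = Δu · [h(-1.125) + h(-0.375) + h(0.375) + ...].
Sum = -14.625.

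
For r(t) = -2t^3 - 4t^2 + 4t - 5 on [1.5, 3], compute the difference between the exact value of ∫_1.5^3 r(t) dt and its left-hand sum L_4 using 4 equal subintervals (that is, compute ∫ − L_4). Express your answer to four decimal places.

-12.1816

Exact integral: ∫_1.5^3 r(t) dt = -63.46875.
L_4 ≈ -51.287109.
Error ≈ -63.46875 − (-51.287109) ≈ -12.1816.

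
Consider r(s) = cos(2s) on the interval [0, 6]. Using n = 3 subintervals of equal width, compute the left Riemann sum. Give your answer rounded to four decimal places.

0.4017

Δs = (6 − 0)/3 = 2.
Left endpoints: 0, 2, 4.
r(0) ≈ 1.0000, r(2) ≈ -0.6536, r(4) ≈ -0.1455.
Sum = Δs · [r(0) + r(2) + r(4)].
Sum ≈ 0.4017.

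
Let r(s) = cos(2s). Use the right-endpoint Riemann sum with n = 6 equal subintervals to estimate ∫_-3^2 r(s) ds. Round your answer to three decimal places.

-1.065

Δs = (2 − (-3))/6 = 5/6.
Right endpoints: -13/6, -4/3, -0.5, 1/3, 7/6, 2.
r(-13/6) ≈ -0.370, r(-4/3) ≈ -0.889, r(-0.5) ≈ 0.540, r(1/3) ≈ 0.786, r(7/6) ≈ -0.691, r(2) ≈ -0.654.
Sum = Δs · [r(-13/6) + r(-4/3) + r(-0.5) + ...].
Sum ≈ -1.065.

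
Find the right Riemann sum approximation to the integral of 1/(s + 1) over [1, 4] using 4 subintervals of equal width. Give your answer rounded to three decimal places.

Δs = (4 − 1)/4 = 0.75.
Right endpoints: 1.75, 2.5, 3.25, 4.
f(1.75) = 4/11, f(2.5) = 2/7, f(3.25) = 4/17, f(4) = 0.2.
Sum = Δs · [f(1.75) + f(2.5) + f(3.25) + f(4)].
Sum ≈ 0.813.

0.813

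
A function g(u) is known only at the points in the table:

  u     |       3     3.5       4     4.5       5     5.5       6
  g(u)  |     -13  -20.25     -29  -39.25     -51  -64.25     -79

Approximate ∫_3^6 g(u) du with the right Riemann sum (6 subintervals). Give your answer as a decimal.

Δu = 0.5.
Sum = 0.5·[(-20.25) + (-29) + (-39.25) + (-51) + (-64.25) + (-79)] = -141.375.

-141.375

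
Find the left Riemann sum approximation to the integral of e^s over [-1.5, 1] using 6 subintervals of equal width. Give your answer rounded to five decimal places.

Δs = (1 − (-1.5))/6 = 5/12.
Left endpoints: -1.5, -13/12, -2/3, -0.25, 1/6, 7/12.
f(-1.5) ≈ 0.22313, f(-13/12) ≈ 0.33847, f(-2/3) ≈ 0.51342, f(-0.25) ≈ 0.77880, f(1/6) ≈ 1.18136, f(7/12) ≈ 1.79200.
Sum = Δs · [f(-1.5) + f(-13/12) + f(-2/3) + ...].
Sum ≈ 2.01132.

2.01132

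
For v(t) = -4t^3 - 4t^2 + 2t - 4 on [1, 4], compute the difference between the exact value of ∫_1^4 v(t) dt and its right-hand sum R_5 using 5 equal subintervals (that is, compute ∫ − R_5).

97.92

Exact integral: ∫_1^4 v(t) dt = -336.
R_5 = -433.92.
Error = -336 − (-433.92) = 97.92.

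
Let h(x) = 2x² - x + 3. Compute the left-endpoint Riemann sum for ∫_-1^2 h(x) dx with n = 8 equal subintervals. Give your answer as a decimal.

13.078125

Δx = (2 − (-1))/8 = 0.375.
Left endpoints: -1, -0.625, -0.25, 0.125, 0.5, 0.875, 1.25, 1.625.
h(-1) = 6, h(-0.625) = 4.40625, h(-0.25) = 3.375, h(0.125) = 2.90625, h(0.5) = 3, h(0.875) = 3.65625, h(1.25) = 4.875, h(1.625) = 6.65625.
Sum = Δx · [h(-1) + h(-0.625) + h(-0.25) + ...].
Sum = 13.078125.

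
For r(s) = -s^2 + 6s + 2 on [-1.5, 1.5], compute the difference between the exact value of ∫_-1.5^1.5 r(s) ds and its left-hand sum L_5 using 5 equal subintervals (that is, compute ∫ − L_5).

Exact integral: ∫_-1.5^1.5 r(s) ds = 3.75.
L_5 = -1.83.
Error = 3.75 − (-1.83) = 5.58.

5.58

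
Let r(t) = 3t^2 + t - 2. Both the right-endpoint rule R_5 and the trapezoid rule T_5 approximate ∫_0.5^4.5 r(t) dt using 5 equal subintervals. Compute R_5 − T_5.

R_5 = 119.88.
T_5 = 94.28.
R_5 − T_5 = 25.6.

25.6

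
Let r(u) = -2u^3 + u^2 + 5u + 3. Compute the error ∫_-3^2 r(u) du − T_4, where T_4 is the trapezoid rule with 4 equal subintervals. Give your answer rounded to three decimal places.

-5.208

Exact integral: ∫_-3^2 r(u) du ≈ 46.66667.
T_4 = 51.875.
Error ≈ 46.66667 − 51.875 ≈ -5.208.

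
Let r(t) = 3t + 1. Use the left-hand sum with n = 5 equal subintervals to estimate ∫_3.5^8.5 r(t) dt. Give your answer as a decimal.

87.5

Δt = (8.5 − 3.5)/5 = 1.
Left endpoints: 3.5, 4.5, 5.5, 6.5, 7.5.
r(3.5) = 11.5, r(4.5) = 14.5, r(5.5) = 17.5, r(6.5) = 20.5, r(7.5) = 23.5.
Sum = Δt · [r(3.5) + r(4.5) + r(5.5) + r(6.5) + r(7.5)].
Sum = 87.5.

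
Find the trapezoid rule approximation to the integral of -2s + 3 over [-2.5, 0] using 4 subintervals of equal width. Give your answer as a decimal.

13.75

Δs = (0 − (-2.5))/4 = 0.625.
f(-2.5) = 8, f(-1.875) = 6.75, f(-1.25) = 5.5, f(-0.625) = 4.25, f(0) = 3.
T_4 = (Δs/2)·[f(s_0) + 2f(s_1) + 2f(s_2) + 2f(s_3) + f(s_4)].
Sum = 13.75.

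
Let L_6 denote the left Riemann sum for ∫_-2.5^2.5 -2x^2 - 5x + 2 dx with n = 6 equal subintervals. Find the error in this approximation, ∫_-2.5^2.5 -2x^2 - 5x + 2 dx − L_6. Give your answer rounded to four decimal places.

Exact integral: ∫_-2.5^2.5 f(x) dx ≈ -10.833333.
L_6 ≈ -1.574074.
Error ≈ -10.833333 − (-1.574074) ≈ -9.2593.

-9.2593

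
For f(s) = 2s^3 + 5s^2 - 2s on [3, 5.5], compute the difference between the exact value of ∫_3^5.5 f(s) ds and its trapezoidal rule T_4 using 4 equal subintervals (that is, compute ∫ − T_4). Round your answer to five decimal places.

-4.96419

Exact integral: ∫_3^5.5 f(s) ds ≈ 628.0729167.
T_4 ≈ 633.0371094.
Error ≈ 628.0729167 − 633.0371094 ≈ -4.96419.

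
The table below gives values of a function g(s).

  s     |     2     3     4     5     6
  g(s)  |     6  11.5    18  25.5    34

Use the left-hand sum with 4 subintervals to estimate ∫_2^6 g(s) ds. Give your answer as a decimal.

61

Δs = 1.
Sum = 1·[6 + 11.5 + 18 + 25.5] = 61.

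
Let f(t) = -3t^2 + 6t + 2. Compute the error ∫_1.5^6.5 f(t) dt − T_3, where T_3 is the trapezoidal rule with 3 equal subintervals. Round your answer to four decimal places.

6.9444

Exact integral: ∫_1.5^6.5 f(t) dt = -141.25.
T_3 ≈ -148.194444.
Error ≈ -141.25 − (-148.194444) ≈ 6.9444.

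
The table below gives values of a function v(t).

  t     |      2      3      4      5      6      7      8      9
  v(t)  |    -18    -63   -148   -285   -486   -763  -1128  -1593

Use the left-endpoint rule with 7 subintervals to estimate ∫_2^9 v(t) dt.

Δt = 1.
Sum = 1·[(-18) + (-63) + (-148) + (-285) + (-486) + (-763) + (-1128)] = -2891.

-2891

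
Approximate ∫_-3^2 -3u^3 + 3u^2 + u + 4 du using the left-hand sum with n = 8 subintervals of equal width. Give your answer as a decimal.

139.62890625

Δu = (2 − (-3))/8 = 0.625.
Left endpoints: -3, -2.375, -1.75, -1.125, -0.5, 0.125, 0.75, 1.375.
f(-3) = 109, f(-2.375) = 30073/512, f(-1.75) = 27.515625, f(-1.125) = 5603/512, f(-0.5) = 4.625, f(0.125) = 2133/512, f(0.75) = 5.171875, f(1.375) = 1663/512.
Sum = Δu · [f(-3) + f(-2.375) + f(-1.75) + ...].
Sum = 139.62890625.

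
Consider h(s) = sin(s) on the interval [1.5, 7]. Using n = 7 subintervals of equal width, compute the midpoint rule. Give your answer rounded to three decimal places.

-0.701

Δs = (7 − 1.5)/7 = 11/14.
Midpoints: 53/28, 75/28, 97/28, 4.25, 141/28, 163/28, 185/28.
h(53/28) ≈ 0.949, h(75/28) ≈ 0.447, h(97/28) ≈ -0.317, h(4.25) ≈ -0.895, h(141/28) ≈ -0.948, h(163/28) ≈ -0.446, h(185/28) ≈ 0.318.
Sum = Δs · [h(53/28) + h(75/28) + h(97/28) + ...].
Sum ≈ -0.701.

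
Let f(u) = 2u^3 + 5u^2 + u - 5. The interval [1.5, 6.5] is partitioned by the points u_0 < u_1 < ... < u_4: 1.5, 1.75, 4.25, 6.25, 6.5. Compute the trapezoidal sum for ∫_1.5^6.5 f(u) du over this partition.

1445.796875

Subinterval widths: 0.25, 2.5, 2, 0.25.
f(1.5) = 14.5, f(1.75) = 22.78125, f(4.25) = 243.09375, f(6.25) = 684.84375, f(6.5) = 762.
On each subinterval the trapezoid contributes (Δu_i/2)·[f(u_{i-1}) + f(u_i)].
Sum = 1445.796875.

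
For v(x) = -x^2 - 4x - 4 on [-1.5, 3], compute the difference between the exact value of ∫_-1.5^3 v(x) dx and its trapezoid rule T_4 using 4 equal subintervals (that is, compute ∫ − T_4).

Exact integral: ∫_-1.5^3 v(x) dx = -41.625.
T_4 = -42.57421875.
Error = -41.625 − (-42.57421875) = 0.94921875.

0.94921875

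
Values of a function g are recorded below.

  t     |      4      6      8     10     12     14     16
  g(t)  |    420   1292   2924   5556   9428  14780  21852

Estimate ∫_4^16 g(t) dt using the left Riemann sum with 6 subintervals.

Δt = 2.
Sum = 2·[420 + 1292 + 2924 + 5556 + 9428 + 14780] = 68800.

68800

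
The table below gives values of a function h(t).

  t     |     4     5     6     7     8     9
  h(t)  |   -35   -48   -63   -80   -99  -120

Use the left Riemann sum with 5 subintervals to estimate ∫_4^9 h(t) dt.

-325

Δt = 1.
Sum = 1·[(-35) + (-48) + (-63) + (-80) + (-99)] = -325.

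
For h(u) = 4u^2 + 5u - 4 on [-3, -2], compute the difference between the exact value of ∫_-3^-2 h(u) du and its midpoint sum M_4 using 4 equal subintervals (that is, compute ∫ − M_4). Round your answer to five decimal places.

Exact integral: ∫_-3^-2 h(u) du ≈ 8.8333333.
M_4 = 8.8125.
Error ≈ 8.8333333 − 8.8125 ≈ 0.02083.

0.02083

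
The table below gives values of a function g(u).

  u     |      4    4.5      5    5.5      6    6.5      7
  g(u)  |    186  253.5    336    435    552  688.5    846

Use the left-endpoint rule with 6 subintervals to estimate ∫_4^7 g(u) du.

1225.5

Δu = 0.5.
Sum = 0.5·[186 + 253.5 + 336 + 435 + 552 + 688.5] = 1225.5.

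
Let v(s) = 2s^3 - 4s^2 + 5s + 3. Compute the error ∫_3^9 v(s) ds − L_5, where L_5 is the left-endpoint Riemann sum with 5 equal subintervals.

Exact integral: ∫_3^9 v(s) ds = 2502.
L_5 = 1860.48.
Error = 2502 − 1860.48 = 641.52.

641.52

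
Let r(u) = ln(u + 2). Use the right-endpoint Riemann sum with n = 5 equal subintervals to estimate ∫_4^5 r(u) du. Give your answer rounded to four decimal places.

1.8861

Δu = (5 − 4)/5 = 0.2.
Right endpoints: 4.2, 4.4, 4.6, 4.8, 5.
r(4.2) ≈ 1.8245, r(4.4) ≈ 1.8563, r(4.6) ≈ 1.8871, r(4.8) ≈ 1.9169, r(5) ≈ 1.9459.
Sum = Δu · [r(4.2) + r(4.4) + r(4.6) + r(4.8) + r(5)].
Sum ≈ 1.8861.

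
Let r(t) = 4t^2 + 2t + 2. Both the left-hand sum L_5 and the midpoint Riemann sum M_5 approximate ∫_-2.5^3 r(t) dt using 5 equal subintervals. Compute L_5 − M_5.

L_5 = 62.92.
M_5 = 68.365.
L_5 − M_5 = -5.445.

-5.445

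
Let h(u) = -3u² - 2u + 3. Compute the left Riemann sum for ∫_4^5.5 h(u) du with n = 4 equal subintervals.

Δu = (5.5 − 4)/4 = 0.375.
Left endpoints: 4, 4.375, 4.75, 5.125.
h(4) = -53, h(4.375) = -63.171875, h(4.75) = -74.1875, h(5.125) = -86.046875.
Sum = Δu · [h(4) + h(4.375) + h(4.75) + h(5.125)].
Sum = -103.65234375.

-103.65234375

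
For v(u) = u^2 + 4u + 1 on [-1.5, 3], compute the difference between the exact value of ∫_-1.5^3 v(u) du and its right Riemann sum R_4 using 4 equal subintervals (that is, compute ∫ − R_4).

-14.87109375

Exact integral: ∫_-1.5^3 v(u) du = 28.125.
R_4 = 42.99609375.
Error = 28.125 − 42.99609375 = -14.87109375.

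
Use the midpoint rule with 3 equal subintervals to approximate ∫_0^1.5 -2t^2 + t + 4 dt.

4.9375

Δt = (1.5 − 0)/3 = 0.5.
Midpoints: 0.25, 0.75, 1.25.
f(0.25) = 4.125, f(0.75) = 3.625, f(1.25) = 2.125.
Sum = Δt · [f(0.25) + f(0.75) + f(1.25)].
Sum = 4.9375.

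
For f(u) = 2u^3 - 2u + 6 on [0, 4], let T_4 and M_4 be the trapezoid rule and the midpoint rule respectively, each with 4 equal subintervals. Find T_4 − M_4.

12

T_4 = 144.
M_4 = 132.
T_4 − M_4 = 12.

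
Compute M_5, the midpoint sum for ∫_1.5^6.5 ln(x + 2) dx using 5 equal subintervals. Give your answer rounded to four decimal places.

Δx = (6.5 − 1.5)/5 = 1.
Midpoints: 2, 3, 4, 5, 6.
f(2) ≈ 1.3863, f(3) ≈ 1.6094, f(4) ≈ 1.7918, f(5) ≈ 1.9459, f(6) ≈ 2.0794.
Sum = Δx · [f(2) + f(3) + f(4) + f(5) + f(6)].
Sum ≈ 8.8128.

8.8128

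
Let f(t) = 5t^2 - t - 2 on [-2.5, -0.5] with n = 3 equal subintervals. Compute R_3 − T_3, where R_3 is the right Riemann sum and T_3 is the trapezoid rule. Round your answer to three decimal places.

R_3 ≈ 14.90741.
T_3 ≈ 25.57407.
R_3 − T_3 ≈ -10.667.

-10.667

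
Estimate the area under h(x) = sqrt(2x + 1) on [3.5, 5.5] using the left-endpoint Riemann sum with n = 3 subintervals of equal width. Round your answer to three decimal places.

6.100

Δx = (5.5 − 3.5)/3 = 2/3.
Left endpoints: 3.5, 25/6, 29/6.
h(3.5) ≈ 2.828, h(25/6) ≈ 3.055, h(29/6) ≈ 3.266.
Sum = Δx · [h(3.5) + h(25/6) + h(29/6)].
Sum ≈ 6.100.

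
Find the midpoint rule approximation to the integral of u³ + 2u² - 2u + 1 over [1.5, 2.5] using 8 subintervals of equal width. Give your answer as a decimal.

Δu = (2.5 − 1.5)/8 = 0.125.
Midpoints: 1.5625, 1.6875, 1.8125, 1.9375, 2.0625, 2.1875, 2.3125, 2.4375.
f(1.5625) = 26921/4096, f(1.6875) = 33283/4096, f(1.8125) = 40549/4096, f(1.9375) = 48767/4096, f(2.0625) = 57985/4096, f(2.1875) = 68251/4096, f(2.3125) = 79613/4096, f(2.4375) = 92119/4096.
Sum = Δu · [f(1.5625) + f(1.6875) + f(1.8125) + ...].
Sum = 13.65625.

13.65625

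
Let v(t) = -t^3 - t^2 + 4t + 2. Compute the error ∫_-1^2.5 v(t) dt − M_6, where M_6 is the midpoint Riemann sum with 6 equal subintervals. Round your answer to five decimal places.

Exact integral: ∫_-1^2.5 v(t) dt ≈ 2.4427083.
M_6 ≈ 2.7652633.
Error ≈ 2.4427083 − 2.7652633 ≈ -0.32255.

-0.32255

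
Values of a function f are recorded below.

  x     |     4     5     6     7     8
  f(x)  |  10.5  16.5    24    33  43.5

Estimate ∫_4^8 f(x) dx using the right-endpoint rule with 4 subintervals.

117

Δx = 1.
Sum = 1·[16.5 + 24 + 33 + 43.5] = 117.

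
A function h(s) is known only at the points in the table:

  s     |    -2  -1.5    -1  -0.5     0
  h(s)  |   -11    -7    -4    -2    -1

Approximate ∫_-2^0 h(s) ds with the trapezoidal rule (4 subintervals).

-9.5

Δs = 0.5.
T_4 = (0.5/2)·[(-11) + 2·(-7) + 2·(-4) + 2·(-2) + (-1)] = -9.5.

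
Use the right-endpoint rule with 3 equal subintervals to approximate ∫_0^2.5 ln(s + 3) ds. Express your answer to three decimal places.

3.824

Δs = (2.5 − 0)/3 = 5/6.
Right endpoints: 5/6, 5/3, 2.5.
f(5/6) ≈ 1.344, f(5/3) ≈ 1.540, f(2.5) ≈ 1.705.
Sum = Δs · [f(5/6) + f(5/3) + f(2.5)].
Sum ≈ 3.824.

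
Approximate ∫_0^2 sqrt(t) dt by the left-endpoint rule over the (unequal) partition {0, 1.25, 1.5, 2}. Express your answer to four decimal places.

Subinterval widths: 1.25, 0.25, 0.5.
Left endpoints: 0, 1.25, 1.5.
f(0) ≈ 0.0000, f(1.25) ≈ 1.1180, f(1.5) ≈ 1.2247.
Sum = Σ Δt_i · f(t_i).
Sum ≈ 0.8919.

0.8919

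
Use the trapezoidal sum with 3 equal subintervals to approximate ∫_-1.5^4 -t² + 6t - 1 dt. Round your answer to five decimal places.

10.21065

Δt = (4 − (-1.5))/3 = 11/6.
f(-1.5) = -12.25, f(1/3) = 8/9, f(13/6) = 263/36, f(4) = 7.
T_3 = (Δt/2)·[f(t_0) + 2f(t_1) + 2f(t_2) + f(t_3)].
Sum ≈ 10.21065.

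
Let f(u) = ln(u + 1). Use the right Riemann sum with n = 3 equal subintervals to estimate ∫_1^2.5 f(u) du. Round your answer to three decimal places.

Δu = (2.5 − 1)/3 = 0.5.
Right endpoints: 1.5, 2, 2.5.
f(1.5) ≈ 0.916, f(2) ≈ 1.099, f(2.5) ≈ 1.253.
Sum = Δu · [f(1.5) + f(2) + f(2.5)].
Sum ≈ 1.634.

1.634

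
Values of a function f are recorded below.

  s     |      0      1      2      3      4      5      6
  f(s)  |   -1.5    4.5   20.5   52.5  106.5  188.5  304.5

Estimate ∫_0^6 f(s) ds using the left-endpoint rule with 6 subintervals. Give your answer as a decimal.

371

Δs = 1.
Sum = 1·[(-1.5) + 4.5 + 20.5 + 52.5 + 106.5 + 188.5] = 371.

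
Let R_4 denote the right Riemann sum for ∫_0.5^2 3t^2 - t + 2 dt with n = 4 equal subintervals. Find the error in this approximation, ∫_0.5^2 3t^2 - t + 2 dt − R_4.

-1.93359375

Exact integral: ∫_0.5^2 f(t) dt = 9.
R_4 = 10.93359375.
Error = 9 − 10.93359375 = -1.93359375.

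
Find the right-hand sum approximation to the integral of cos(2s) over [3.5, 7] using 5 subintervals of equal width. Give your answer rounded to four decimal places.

-0.0774

Δs = (7 − 3.5)/5 = 0.7.
Right endpoints: 4.2, 4.9, 5.6, 6.3, 7.
f(4.2) ≈ -0.5193, f(4.9) ≈ -0.9304, f(5.6) ≈ 0.2030, f(6.3) ≈ 0.9994, f(7) ≈ 0.1367.
Sum = Δs · [f(4.2) + f(4.9) + f(5.6) + f(6.3) + f(7)].
Sum ≈ -0.0774.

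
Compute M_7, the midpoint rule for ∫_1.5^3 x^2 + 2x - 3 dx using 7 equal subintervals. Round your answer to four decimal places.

Δx = (3 − 1.5)/7 = 3/14.
Midpoints: 45/28, 51/28, 57/28, 2.25, 69/28, 75/28, 81/28.
f(45/28) = 2193/784, f(51/28) = 3105/784, f(57/28) = 4089/784, f(2.25) = 6.5625, f(69/28) = 6273/784, f(75/28) = 7473/784, f(81/28) = 8745/784.
Sum = Δx · [f(45/28) + f(51/28) + f(57/28) + ...].
Sum ≈ 10.1193.

10.1193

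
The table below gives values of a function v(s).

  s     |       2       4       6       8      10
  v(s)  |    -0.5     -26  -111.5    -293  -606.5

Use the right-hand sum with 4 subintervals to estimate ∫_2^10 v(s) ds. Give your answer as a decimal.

Δs = 2.
Sum = 2·[(-26) + (-111.5) + (-293) + (-606.5)] = -2074.

-2074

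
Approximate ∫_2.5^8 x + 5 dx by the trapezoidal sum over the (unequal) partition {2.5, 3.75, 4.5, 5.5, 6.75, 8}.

56.375

Subinterval widths: 1.25, 0.75, 1, 1.25, 1.25.
f(2.5) = 7.5, f(3.75) = 8.75, f(4.5) = 9.5, f(5.5) = 10.5, f(6.75) = 11.75, f(8) = 13.
On each subinterval the trapezoid contributes (Δx_i/2)·[f(x_{i-1}) + f(x_i)].
Sum = 56.375.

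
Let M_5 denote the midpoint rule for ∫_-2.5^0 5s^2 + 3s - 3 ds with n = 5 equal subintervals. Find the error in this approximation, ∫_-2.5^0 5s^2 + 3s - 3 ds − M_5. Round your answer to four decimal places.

0.2604

Exact integral: ∫_-2.5^0 f(s) ds ≈ 9.166667.
M_5 = 8.90625.
Error ≈ 9.166667 − 8.90625 ≈ 0.2604.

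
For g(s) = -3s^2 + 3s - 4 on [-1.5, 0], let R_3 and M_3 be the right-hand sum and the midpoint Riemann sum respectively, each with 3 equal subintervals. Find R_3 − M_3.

R_3 = -10.125.
M_3 = -12.65625.
R_3 − M_3 = 2.53125.

2.53125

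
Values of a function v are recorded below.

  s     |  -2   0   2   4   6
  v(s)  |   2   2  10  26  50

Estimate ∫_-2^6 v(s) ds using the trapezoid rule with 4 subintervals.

128

Δs = 2.
T_4 = (2/2)·[2 + 2·2 + 2·10 + 2·26 + 50] = 128.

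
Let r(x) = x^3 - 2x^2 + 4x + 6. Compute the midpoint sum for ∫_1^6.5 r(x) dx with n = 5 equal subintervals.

Δx = (6.5 − 1)/5 = 1.1.
Midpoints: 1.55, 2.65, 3.75, 4.85, 5.95.
r(1.55) = 11.118875, r(2.65) = 21.164625, r(3.75) = 45.609375, r(4.85) = 92.439125, r(5.95) = 169.639875.
Sum = Δx · [r(1.55) + r(2.65) + r(3.75) + r(4.85) + r(5.95)].
Sum = 373.9690625.

373.9690625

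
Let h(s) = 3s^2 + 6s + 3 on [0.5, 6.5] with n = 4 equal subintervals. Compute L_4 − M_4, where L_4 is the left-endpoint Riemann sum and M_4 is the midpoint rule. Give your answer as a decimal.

L_4 = 303.75.
M_4 = 415.125.
L_4 − M_4 = -111.375.

-111.375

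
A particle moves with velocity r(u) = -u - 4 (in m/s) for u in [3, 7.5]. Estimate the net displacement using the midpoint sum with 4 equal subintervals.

Δu = (7.5 − 3)/4 = 1.125.
Midpoints: 3.5625, 4.6875, 5.8125, 6.9375.
r(3.5625) = -7.5625, r(4.6875) = -8.6875, r(5.8125) = -9.8125, r(6.9375) = -10.9375.
Sum = Δu · [r(3.5625) + r(4.6875) + r(5.8125) + r(6.9375)].
Sum = -41.625.

-41.625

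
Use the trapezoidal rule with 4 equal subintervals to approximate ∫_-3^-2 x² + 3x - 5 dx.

Δx = (-2 − (-3))/4 = 0.25.
f(-3) = -5, f(-2.75) = -5.6875, f(-2.5) = -6.25, f(-2.25) = -6.6875, f(-2) = -7.
T_4 = (Δx/2)·[f(x_0) + 2f(x_1) + 2f(x_2) + 2f(x_3) + f(x_4)].
Sum = -6.15625.

-6.15625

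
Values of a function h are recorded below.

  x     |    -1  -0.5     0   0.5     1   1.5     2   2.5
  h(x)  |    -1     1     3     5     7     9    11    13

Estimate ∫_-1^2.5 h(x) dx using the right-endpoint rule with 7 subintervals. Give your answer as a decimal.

Δx = 0.5.
Sum = 0.5·[1 + 3 + 5 + 7 + 9 + 11 + 13] = 24.5.

24.5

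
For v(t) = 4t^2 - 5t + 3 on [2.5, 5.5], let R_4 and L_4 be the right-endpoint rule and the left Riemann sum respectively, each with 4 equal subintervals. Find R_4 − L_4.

R_4 = 181.5.
L_4 = 120.75.
R_4 − L_4 = 60.75.

60.75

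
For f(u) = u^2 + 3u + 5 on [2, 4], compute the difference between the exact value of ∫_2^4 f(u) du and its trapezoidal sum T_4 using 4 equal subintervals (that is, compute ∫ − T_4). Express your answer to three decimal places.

-0.083

Exact integral: ∫_2^4 f(u) du ≈ 46.66667.
T_4 = 46.75.
Error ≈ 46.66667 − 46.75 ≈ -0.083.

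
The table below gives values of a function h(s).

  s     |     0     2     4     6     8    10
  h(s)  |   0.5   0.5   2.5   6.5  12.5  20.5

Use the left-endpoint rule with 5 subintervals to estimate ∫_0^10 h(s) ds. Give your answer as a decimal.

Δs = 2.
Sum = 2·[0.5 + 0.5 + 2.5 + 6.5 + 12.5] = 45.

45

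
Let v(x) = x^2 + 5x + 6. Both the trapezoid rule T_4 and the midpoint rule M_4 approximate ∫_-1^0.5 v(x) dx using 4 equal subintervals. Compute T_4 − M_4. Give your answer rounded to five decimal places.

T_4 = 7.53515625.
M_4 ≈ 7.4824219.
T_4 − M_4 ≈ 0.05273.

0.05273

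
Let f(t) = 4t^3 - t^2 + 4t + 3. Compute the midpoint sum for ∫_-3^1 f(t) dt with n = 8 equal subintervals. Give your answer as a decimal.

Δt = (1 − (-3))/8 = 0.5.
Midpoints: -2.75, -2.25, -1.75, -1.25, -0.75, -0.25, 0.25, 0.75.
f(-2.75) = -98.75, f(-2.25) = -56.625, f(-1.75) = -28.5, f(-1.25) = -11.375, f(-0.75) = -2.25, f(-0.25) = 1.875, f(0.25) = 4, f(0.75) = 7.125.
Sum = Δt · [f(-2.75) + f(-2.25) + f(-1.75) + ...].
Sum = -92.25.

-92.25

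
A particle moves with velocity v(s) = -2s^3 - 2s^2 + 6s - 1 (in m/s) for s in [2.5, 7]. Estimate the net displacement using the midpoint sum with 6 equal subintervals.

-1269.03515625

Δs = (7 − 2.5)/6 = 0.75.
Midpoints: 2.875, 3.625, 4.375, 5.125, 5.875, 6.625.
v(2.875) = -47.80859375, v(3.625) = -100.80078125, v(4.375) = -180.51171875, v(5.125) = -292.00390625, v(5.875) = -440.33984375, v(6.625) = -630.58203125.
Sum = Δs · [v(2.875) + v(3.625) + v(4.375) + ...].
Sum = -1269.03515625.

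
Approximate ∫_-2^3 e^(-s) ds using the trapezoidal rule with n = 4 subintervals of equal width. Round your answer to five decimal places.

Δs = (3 − (-2))/4 = 1.25.
f(-2) ≈ 7.38906, f(-0.75) ≈ 2.11700, f(0.5) ≈ 0.60653, f(1.75) ≈ 0.17377, f(3) ≈ 0.04979.
T_4 = (Δs/2)·[f(s_0) + 2f(s_1) + 2f(s_2) + 2f(s_3) + f(s_4)].
Sum ≈ 8.27091.

8.27091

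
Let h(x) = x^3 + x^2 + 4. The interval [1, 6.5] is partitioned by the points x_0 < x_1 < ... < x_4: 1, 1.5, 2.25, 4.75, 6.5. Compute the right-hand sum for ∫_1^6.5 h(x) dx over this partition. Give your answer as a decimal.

916.01953125

Subinterval widths: 0.5, 0.75, 2.5, 1.75.
Right endpoints: 1.5, 2.25, 4.75, 6.5.
h(1.5) = 9.625, h(2.25) = 20.453125, h(4.75) = 133.734375, h(6.5) = 320.875.
Sum = Σ Δx_i · h(x_i).
Sum = 916.01953125.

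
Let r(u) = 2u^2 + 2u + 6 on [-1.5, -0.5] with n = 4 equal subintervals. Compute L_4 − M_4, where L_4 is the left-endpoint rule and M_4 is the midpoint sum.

0.28125

L_4 = 6.4375.
M_4 = 6.15625.
L_4 − M_4 = 0.28125.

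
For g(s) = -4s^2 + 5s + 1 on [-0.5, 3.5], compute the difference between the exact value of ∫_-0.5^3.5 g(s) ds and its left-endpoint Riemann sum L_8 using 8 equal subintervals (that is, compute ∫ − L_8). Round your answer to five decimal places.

-6.33333

Exact integral: ∫_-0.5^3.5 g(s) ds ≈ -23.3333333.
L_8 = -17.
Error ≈ -23.3333333 − (-17) ≈ -6.33333.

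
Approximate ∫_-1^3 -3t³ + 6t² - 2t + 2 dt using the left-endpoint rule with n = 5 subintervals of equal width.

12.32

Δt = (3 − (-1))/5 = 0.8.
Left endpoints: -1, -0.2, 0.6, 1.4, 2.2.
f(-1) = 13, f(-0.2) = 2.664, f(0.6) = 2.312, f(1.4) = 2.728, f(2.2) = -5.304.
Sum = Δt · [f(-1) + f(-0.2) + f(0.6) + f(1.4) + f(2.2)].
Sum = 12.32.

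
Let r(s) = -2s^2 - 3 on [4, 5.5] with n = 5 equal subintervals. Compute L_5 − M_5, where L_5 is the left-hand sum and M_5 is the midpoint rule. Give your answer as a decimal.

4.2075

L_5 = -68.52.
M_5 = -72.7275.
L_5 − M_5 = 4.2075.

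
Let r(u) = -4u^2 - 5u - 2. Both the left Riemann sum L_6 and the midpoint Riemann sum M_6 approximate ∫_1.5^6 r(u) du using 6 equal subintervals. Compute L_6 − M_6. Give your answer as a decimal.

56.53125

L_6 = -319.5.
M_6 = -376.03125.
L_6 − M_6 = 56.53125.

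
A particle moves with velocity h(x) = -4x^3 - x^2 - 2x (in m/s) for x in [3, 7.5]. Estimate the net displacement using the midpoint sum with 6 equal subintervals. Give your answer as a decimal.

Δx = (7.5 − 3)/6 = 0.75.
Midpoints: 3.375, 4.125, 4.875, 5.625, 6.375, 7.125.
h(3.375) = -171.9140625, h(4.125) = -306.0234375, h(4.875) = -496.9453125, h(5.625) = -754.8046875, h(6.375) = -1089.7265625, h(7.125) = -1511.8359375.
Sum = Δx · [h(3.375) + h(4.125) + h(4.875) + ...].
Sum = -3248.4375.

-3248.4375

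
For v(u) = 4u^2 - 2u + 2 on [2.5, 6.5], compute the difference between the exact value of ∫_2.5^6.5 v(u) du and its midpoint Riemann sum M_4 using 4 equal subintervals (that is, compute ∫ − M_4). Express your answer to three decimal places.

Exact integral: ∫_2.5^6.5 v(u) du ≈ 317.33333.
M_4 = 316.
Error ≈ 317.33333 − 316 ≈ 1.333.

1.333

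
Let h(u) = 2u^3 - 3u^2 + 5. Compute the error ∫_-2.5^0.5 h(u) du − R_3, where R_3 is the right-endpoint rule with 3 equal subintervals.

-20.25

Exact integral: ∫_-2.5^0.5 h(u) du = -20.25.
R_3 = 0.
Error = -20.25 − 0 = -20.25.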